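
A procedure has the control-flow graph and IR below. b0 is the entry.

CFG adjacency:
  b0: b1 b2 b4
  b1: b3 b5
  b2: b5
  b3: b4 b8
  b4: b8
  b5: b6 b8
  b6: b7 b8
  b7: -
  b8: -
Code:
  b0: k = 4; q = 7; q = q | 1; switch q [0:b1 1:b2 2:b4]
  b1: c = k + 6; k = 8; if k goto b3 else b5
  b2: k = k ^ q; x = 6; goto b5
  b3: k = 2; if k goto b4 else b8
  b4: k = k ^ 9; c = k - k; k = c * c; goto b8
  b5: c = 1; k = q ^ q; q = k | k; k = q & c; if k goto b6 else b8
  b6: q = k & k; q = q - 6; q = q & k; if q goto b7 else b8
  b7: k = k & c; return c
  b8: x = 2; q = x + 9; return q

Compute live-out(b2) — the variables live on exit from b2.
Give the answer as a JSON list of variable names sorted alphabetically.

Answer: ["q"]

Derivation:
Per-block:
  b0: {k,q} / ∅
  b1: {c,k} / {k}
  b2: {k,x} / {k,q}
  b3: {k} / ∅
  b4: {c,k} / {k}
  b5: {c,k,q} / {q}
  b6: {q} / {k}
  b7: {k} / {c,k}
  b8: {q,x} / ∅

Liveness:
  b0 li=∅ lo={k,q}
  b1 li={k,q} lo={q}
  b2 li={k,q} lo={q}
  b3 li=∅ lo={k}
  b4 li={k} lo=∅
  b5 li={q} lo={c,k}
  b6 li={c,k} lo={c,k}
  b7 li={c,k} lo=∅
  b8 li=∅ lo=∅

live-out(b2) = ["q"]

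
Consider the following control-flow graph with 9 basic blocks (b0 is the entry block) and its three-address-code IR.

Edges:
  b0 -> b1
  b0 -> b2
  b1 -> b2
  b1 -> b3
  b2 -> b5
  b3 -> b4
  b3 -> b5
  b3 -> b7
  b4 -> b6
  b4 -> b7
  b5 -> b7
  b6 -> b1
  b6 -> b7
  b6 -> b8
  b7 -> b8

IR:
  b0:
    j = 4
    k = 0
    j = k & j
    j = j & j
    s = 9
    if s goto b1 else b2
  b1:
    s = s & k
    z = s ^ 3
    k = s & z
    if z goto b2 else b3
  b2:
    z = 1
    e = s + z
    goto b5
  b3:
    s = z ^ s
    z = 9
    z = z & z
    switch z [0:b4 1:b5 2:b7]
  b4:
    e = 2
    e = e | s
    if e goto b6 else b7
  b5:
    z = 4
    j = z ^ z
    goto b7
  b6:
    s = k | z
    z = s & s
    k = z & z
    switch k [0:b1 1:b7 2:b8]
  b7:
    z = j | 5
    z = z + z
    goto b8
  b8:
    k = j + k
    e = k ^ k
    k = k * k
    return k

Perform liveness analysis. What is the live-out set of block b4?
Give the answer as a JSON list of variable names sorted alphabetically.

Answer: ["j", "k", "z"]

Derivation:
Block summaries:
  b0: def={j,k,s} ue=∅
  b1: def={k,s,z} ue={k,s}
  b2: def={e,z} ue={s}
  b3: def={s,z} ue={s,z}
  b4: def={e} ue={s}
  b5: def={j,z} ue=∅
  b6: def={k,s,z} ue={k,z}
  b7: def={z} ue={j}
  b8: def={e,k} ue={j,k}

Live sets:
  live b0: ∅→{j,k,s}
  live b1: {j,k,s}→{j,k,s,z}
  live b2: {k,s}→{k}
  live b3: {j,k,s,z}→{j,k,s,z}
  live b4: {j,k,s,z}→{j,k,z}
  live b5: {k}→{j,k}
  live b6: {j,k,z}→{j,k,s}
  live b7: {j,k}→{j,k}
  live b8: {j,k}→∅

live-out(b4) = ["j", "k", "z"]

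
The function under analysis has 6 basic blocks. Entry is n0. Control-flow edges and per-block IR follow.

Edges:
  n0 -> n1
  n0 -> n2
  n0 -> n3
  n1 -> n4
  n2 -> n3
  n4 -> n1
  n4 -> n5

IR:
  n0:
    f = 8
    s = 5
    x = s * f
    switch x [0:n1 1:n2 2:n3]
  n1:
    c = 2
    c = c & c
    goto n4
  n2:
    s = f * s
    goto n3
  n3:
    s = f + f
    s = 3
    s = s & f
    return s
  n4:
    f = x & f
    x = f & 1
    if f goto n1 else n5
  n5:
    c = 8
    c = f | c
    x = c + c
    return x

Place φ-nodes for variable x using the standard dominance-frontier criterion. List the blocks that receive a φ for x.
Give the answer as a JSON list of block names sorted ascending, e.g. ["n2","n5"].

idom tree: n1←n0 n2←n0 n3←n0 n4←n1 n5←n4
Dom∩ at merges:
  n1: preds {n0,n4}: {n0} ∩ {n0,n1,n4} = {n0}; idom=n0
  n3: preds {n0,n2}: {n0} ∩ {n0,n2} = {n0}; idom=n0

Frontier:
  join n1 pred n0: · stop@n0
  join n1 pred n4: n4→n1 stop@n0
  join n3 pred n0: · stop@n0
  join n3 pred n2: n2 stop@n0
  n0 → ∅
  n1 → {n1}
  n2 → {n3}
  n3 → ∅
  n4 → {n1}
  n5 → ∅

φ for x: defs {n0,n4,n5}
  DF⁺ = {n1}

Answer: ["n1"]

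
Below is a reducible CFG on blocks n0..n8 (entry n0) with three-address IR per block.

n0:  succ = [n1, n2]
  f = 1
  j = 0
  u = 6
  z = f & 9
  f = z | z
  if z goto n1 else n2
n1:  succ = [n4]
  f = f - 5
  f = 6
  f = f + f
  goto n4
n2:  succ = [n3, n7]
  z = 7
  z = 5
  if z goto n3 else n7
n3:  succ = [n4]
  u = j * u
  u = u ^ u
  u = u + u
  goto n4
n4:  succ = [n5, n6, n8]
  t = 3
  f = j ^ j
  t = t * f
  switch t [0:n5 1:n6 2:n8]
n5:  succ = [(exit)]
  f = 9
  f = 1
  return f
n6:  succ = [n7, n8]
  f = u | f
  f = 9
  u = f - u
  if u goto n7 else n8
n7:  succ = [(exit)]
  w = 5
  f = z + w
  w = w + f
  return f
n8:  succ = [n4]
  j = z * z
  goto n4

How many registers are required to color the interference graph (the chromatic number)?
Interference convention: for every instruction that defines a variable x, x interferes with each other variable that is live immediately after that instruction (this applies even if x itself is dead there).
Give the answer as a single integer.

def/use:
  n0 def {f,j,u,z} use ∅
  n1 def {f} use {f}
  n2 def {z} use ∅
  n3 def {u} use {j,u}
  n4 def {f,t} use {j}
  n5 def {f} use ∅
  n6 def {f,u} use {f,u}
  n7 def {f,w} use {z}
  n8 def {j} use {z}

Backward fixpoint:
  n0 li=∅ lo={f,j,u,z}
  n1 li={f,j,u,z} lo={j,u,z}
  n2 li={j,u} lo={j,u,z}
  n3 li={j,u,z} lo={j,u,z}
  n4 li={j,u,z} lo={f,u,z}
  n5 li=∅ lo=∅
  n6 li={f,u,z} lo={u,z}
  n7 li={z} lo=∅
  n8 li={u,z} lo={j,u,z}

Interfere edges:
  f: {j,t,u,w,z}
  j: {f,t,u,z}
  t: {f,j,u,z}
  u: {f,j,t,z}
  w: {f,z}
  z: {f,j,t,u,w}

Colouring:
  clique {f,j,t,u,z} ⇒ need ≥ 5
  assign f→r0 j→r2 t→r3 u→r4 w→r2 z→r1 — no edge inside a register ⇒ χ ≤ 5
  χ = 5

Answer: 5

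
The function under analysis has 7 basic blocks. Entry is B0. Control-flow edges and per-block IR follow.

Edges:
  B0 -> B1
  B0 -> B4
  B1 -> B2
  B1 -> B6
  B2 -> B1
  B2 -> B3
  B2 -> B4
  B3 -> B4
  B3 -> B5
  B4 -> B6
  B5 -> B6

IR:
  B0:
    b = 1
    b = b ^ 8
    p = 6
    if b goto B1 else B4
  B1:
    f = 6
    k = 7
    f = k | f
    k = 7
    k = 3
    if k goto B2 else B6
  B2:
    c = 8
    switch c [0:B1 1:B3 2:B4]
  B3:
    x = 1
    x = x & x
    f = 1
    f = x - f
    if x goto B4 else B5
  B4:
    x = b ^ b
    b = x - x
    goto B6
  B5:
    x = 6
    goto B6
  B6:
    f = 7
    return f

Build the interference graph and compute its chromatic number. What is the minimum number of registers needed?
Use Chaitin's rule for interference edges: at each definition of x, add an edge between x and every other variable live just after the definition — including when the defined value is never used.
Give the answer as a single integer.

def/use:
  B0: def={b,p} ue=∅
  B1: def={f,k} ue=∅
  B2: def={c} ue=∅
  B3: def={f,x} ue=∅
  B4: def={b,x} ue={b}
  B5: def={x} ue=∅
  B6: def={f} ue=∅

Live sets:
  B0 li=∅ lo={b}
  B1 li={b} lo={b}
  B2 li={b} lo={b}
  B3 li={b} lo={b}
  B4 li={b} lo=∅
  B5 li=∅ lo=∅
  B6 li=∅ lo=∅

Conflict graph:
  b↔{c,f,k,p,x}
  c↔{b}
  f↔{b,k,x}
  k↔{b,f}
  p↔{b}
  x↔{b,f}

Colouring:
  clique {b,f,k} ⇒ need ≥ 3
  assign b→r0 c→r1 f→r1 k→r2 p→r1 x→r2 — no edge inside a register ⇒ χ ≤ 3
  χ = 3

Answer: 3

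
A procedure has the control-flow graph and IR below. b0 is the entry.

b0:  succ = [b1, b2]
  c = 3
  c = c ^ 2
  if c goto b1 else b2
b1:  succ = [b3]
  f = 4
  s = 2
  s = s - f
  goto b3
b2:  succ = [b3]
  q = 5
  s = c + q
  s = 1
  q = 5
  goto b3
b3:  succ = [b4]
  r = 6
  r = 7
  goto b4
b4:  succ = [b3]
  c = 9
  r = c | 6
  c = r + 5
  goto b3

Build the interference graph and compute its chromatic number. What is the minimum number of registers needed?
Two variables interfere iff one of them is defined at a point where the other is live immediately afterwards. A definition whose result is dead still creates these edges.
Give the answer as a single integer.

Per-block:
  b0: {c} / ∅
  b1: {f,s} / ∅
  b2: {q,s} / {c}
  b3: {r} / ∅
  b4: {c,r} / ∅

Live sets:
  live b0: ∅→{c}
  live b1: ∅→∅
  live b2: {c}→∅
  live b3: ∅→∅
  live b4: ∅→∅

Conflict graph:
  c — {q}
  f — {s}
  q — {c}
  r — ∅
  s — {f}

Colouring:
  clique {c,q} ⇒ need ≥ 2
  assign c→R0 f→R0 q→R1 r→R0 s→R1 — no edge inside a register ⇒ χ ≤ 2
  χ = 2

Answer: 2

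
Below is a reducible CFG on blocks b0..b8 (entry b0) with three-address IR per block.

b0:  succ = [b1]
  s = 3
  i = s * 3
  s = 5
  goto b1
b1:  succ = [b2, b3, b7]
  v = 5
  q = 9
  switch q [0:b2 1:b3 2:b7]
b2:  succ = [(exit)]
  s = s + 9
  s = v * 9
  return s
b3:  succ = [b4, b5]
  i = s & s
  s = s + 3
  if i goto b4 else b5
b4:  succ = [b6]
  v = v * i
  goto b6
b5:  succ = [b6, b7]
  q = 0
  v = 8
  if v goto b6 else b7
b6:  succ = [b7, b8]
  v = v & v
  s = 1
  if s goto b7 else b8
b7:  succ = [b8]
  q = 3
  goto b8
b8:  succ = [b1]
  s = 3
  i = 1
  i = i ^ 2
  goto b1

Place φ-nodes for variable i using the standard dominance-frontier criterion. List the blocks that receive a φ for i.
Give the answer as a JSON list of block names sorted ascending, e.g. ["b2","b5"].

Answer: ["b1", "b7", "b8"]

Working:
idom tree: b1←b0 b2←b1 b3←b1 b4←b3 b5←b3 b6←b3 b7←b1 b8←b1
Dom∩ at merges:
  b1: preds {b0,b8}: {b0} ∩ {b0,b1,b8} = {b0}; idom=b0
  b6: preds {b4,b5}: {b0,b1,b3,b4} ∩ {b0,b1,b3,b5} = {b0,b1,b3}; idom=b3
  b7: preds {b1,b5,b6}: {b0,b1} ∩ {b0,b1,b3,b5} ∩ {b0,b1,b3,b6} = {b0,b1}; idom=b1
  b8: preds {b6,b7}: {b0,b1,b3,b6} ∩ {b0,b1,b7} = {b0,b1}; idom=b1

DF derivation:
  join b1 pred b0: · stop@b0
  join b1 pred b8: b8→b1 stop@b0
  join b6 pred b4: b4 stop@b3
  join b6 pred b5: b5 stop@b3
  join b7 pred b1: · stop@b1
  join b7 pred b5: b5→b3 stop@b1
  join b7 pred b6: b6→b3 stop@b1
  join b8 pred b6: b6→b3 stop@b1
  join b8 pred b7: b7 stop@b1
  DF(b0)=∅
  DF(b1)={b1}
  DF(b2)=∅
  DF(b3)={b7,b8}
  DF(b4)={b6}
  DF(b5)={b6,b7}
  DF(b6)={b7,b8}
  DF(b7)={b8}
  DF(b8)={b1}

φ for i: defs {b0,b3,b8}
  DF⁺ = {b1,b7,b8}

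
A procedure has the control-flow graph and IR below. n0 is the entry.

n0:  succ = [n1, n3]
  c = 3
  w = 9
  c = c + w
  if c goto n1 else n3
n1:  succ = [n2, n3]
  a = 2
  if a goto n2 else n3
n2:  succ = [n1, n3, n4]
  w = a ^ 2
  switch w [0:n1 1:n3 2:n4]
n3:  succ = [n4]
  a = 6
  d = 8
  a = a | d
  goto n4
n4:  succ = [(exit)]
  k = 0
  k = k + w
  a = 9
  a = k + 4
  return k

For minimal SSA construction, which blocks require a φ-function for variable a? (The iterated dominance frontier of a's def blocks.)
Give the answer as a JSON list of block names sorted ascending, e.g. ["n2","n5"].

idom tree: n1←n0 n2←n1 n3←n0 n4←n0
Dom at joins:
  n1: preds {n0,n2}: {n0} ∩ {n0,n1,n2} = {n0}; idom=n0
  n3: preds {n0,n1,n2}: {n0} ∩ {n0,n1} ∩ {n0,n1,n2} = {n0}; idom=n0
  n4: preds {n2,n3}: {n0,n1,n2} ∩ {n0,n3} = {n0}; idom=n0

Frontier:
  n1←n0: walk · to n0
  n1←n2: walk n2→n1 to n0
  n3←n0: walk · to n0
  n3←n1: walk n1 to n0
  n3←n2: walk n2→n1 to n0
  n4←n2: walk n2→n1 to n0
  n4←n3: walk n3 to n0
  n0: DF=∅
  n1: DF={n1,n3,n4}
  n2: DF={n1,n3,n4}
  n3: DF={n4}
  n4: DF=∅

φ for a: defs {n1,n3,n4}
  DF⁺ = {n1,n3,n4}

Answer: ["n1", "n3", "n4"]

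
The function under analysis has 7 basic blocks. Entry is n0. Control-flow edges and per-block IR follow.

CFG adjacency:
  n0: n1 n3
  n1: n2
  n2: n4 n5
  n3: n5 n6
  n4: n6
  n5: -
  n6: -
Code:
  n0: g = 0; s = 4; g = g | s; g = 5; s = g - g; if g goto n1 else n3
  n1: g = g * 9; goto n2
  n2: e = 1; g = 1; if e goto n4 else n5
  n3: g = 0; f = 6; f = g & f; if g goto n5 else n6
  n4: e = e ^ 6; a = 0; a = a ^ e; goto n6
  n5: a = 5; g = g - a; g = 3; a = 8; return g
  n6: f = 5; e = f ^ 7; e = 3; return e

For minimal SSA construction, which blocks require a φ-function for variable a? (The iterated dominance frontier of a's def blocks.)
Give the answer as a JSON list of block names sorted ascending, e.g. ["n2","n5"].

idom tree: n1←n0 n2←n1 n3←n0 n4←n2 n5←n0 n6←n0
Dom at joins:
  n5: preds {n2,n3}: {n0,n1,n2} ∩ {n0,n3} = {n0}; idom=n0
  n6: preds {n3,n4}: {n0,n3} ∩ {n0,n1,n2,n4} = {n0}; idom=n0

DF derivation:
  join n5 pred n2: n2→n1 stop@n0
  join n5 pred n3: n3 stop@n0
  join n6 pred n3: n3 stop@n0
  join n6 pred n4: n4→n2→n1 stop@n0
  n0: DF=∅
  n1: DF={n5,n6}
  n2: DF={n5,n6}
  n3: DF={n5,n6}
  n4: DF={n6}
  n5: DF=∅
  n6: DF=∅

φ for a: defs {n4,n5}
  DF⁺ = {n6}

Answer: ["n6"]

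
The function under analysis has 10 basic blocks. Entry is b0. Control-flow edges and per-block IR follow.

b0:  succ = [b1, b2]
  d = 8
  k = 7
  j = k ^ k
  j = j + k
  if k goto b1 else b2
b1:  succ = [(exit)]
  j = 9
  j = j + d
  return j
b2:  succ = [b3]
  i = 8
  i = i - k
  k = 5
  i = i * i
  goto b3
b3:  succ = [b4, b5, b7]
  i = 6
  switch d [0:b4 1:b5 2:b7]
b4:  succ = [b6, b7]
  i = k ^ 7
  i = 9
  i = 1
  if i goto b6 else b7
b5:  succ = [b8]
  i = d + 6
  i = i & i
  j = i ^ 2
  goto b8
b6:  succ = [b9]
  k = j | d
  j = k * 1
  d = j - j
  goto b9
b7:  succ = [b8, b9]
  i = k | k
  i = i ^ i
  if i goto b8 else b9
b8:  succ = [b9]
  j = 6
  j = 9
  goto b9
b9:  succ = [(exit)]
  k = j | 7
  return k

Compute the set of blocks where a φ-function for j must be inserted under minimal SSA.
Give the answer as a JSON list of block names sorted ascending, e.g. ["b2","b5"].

idom tree: b1←b0 b2←b0 b3←b2 b4←b3 b5←b3 b6←b4 b7←b3 b8←b3 b9←b3
Dom∩ at merges:
  b7: preds {b3,b4}: {b0,b2,b3} ∩ {b0,b2,b3,b4} = {b0,b2,b3}; idom=b3
  b8: preds {b5,b7}: {b0,b2,b3,b5} ∩ {b0,b2,b3,b7} = {b0,b2,b3}; idom=b3
  b9: preds {b6,b7,b8}: {b0,b2,b3,b4,b6} ∩ {b0,b2,b3,b7} ∩ {b0,b2,b3,b8} = {b0,b2,b3}; idom=b3

DF derivation:
  b7←b3: walk · to b3
  b7←b4: walk b4 to b3
  b8←b5: walk b5 to b3
  b8←b7: walk b7 to b3
  b9←b6: walk b6→b4 to b3
  b9←b7: walk b7 to b3
  b9←b8: walk b8 to b3
  b0 → ∅
  b1 → ∅
  b2 → ∅
  b3 → ∅
  b4 → {b7,b9}
  b5 → {b8}
  b6 → {b9}
  b7 → {b8,b9}
  b8 → {b9}
  b9 → ∅

φ for j: defs {b0,b1,b5,b6,b8}
  DF⁺ = {b8,b9}

Answer: ["b8", "b9"]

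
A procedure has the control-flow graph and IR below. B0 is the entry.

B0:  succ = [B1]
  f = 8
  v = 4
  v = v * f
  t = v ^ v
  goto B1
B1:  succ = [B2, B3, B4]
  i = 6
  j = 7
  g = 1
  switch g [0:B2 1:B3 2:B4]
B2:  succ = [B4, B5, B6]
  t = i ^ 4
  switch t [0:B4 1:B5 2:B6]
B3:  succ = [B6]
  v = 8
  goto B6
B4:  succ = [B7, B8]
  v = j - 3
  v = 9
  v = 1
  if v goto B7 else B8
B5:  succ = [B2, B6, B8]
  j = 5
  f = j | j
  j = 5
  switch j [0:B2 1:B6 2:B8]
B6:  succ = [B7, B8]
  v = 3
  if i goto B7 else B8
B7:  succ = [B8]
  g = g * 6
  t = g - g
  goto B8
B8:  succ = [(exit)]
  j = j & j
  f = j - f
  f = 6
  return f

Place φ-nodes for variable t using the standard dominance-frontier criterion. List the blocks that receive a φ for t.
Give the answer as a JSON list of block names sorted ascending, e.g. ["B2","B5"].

idom tree: B1←B0 B2←B1 B3←B1 B4←B1 B5←B2 B6←B1 B7←B1 B8←B1
Dom∩ at merges:
  B2: preds {B1,B5}: {B0,B1} ∩ {B0,B1,B2,B5} = {B0,B1}; idom=B1
  B4: preds {B1,B2}: {B0,B1} ∩ {B0,B1,B2} = {B0,B1}; idom=B1
  B6: preds {B2,B3,B5}: {B0,B1,B2} ∩ {B0,B1,B3} ∩ {B0,B1,B2,B5} = {B0,B1}; idom=B1
  B7: preds {B4,B6}: {B0,B1,B4} ∩ {B0,B1,B6} = {B0,B1}; idom=B1
  B8: preds {B4,B5,B6,B7}: {B0,B1,B4} ∩ {B0,B1,B2,B5} ∩ {B0,B1,B6} ∩ {B0,B1,B7} = {B0,B1}; idom=B1

DF walk-up:
  join B2 pred B1: · stop@B1
  join B2 pred B5: B5→B2 stop@B1
  join B4 pred B1: · stop@B1
  join B4 pred B2: B2 stop@B1
  join B6 pred B2: B2 stop@B1
  join B6 pred B3: B3 stop@B1
  join B6 pred B5: B5→B2 stop@B1
  join B7 pred B4: B4 stop@B1
  join B7 pred B6: B6 stop@B1
  join B8 pred B4: B4 stop@B1
  join B8 pred B5: B5→B2 stop@B1
  join B8 pred B6: B6 stop@B1
  join B8 pred B7: B7 stop@B1
  DF(B0)=∅
  DF(B1)=∅
  DF(B2)={B2,B4,B6,B8}
  DF(B3)={B6}
  DF(B4)={B7,B8}
  DF(B5)={B2,B6,B8}
  DF(B6)={B7,B8}
  DF(B7)={B8}
  DF(B8)=∅

φ for t: defs {B0,B2,B7}
  DF⁺ = {B2,B4,B6,B7,B8}

Answer: ["B2", "B4", "B6", "B7", "B8"]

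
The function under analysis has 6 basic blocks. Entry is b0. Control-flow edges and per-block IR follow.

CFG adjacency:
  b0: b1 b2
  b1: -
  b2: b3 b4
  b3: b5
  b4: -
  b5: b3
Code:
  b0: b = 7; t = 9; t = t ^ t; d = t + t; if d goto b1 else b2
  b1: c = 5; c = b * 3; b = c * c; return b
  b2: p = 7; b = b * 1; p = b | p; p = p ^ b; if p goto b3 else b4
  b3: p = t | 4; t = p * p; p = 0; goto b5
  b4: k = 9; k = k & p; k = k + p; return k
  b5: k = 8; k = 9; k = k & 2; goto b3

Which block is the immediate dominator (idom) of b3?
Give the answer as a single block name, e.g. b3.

idom tree: b1←b0 b2←b0 b3←b2 b4←b2 b5←b3
Dom∩ at merges:
  b3: preds {b2,b5}: {b0,b2} ∩ {b0,b2,b3,b5} = {b0,b2}; idom=b2

idom(b3) = b2

Answer: b2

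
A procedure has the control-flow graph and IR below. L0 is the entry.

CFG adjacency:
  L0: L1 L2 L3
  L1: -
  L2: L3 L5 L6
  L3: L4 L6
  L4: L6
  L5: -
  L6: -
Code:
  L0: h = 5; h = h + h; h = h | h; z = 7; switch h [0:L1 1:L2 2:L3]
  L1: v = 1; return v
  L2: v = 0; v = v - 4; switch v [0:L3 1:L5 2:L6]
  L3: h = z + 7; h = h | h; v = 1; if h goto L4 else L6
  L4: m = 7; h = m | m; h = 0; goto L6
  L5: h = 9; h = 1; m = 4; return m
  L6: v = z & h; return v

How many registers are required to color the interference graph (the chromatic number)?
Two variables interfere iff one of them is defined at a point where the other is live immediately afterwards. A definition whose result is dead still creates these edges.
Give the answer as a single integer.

Answer: 3

Derivation:
def/use:
  L0 def {h,z} use ∅
  L1 def {v} use ∅
  L2 def {v} use ∅
  L3 def {h,v} use {z}
  L4 def {h,m} use ∅
  L5 def {h,m} use ∅
  L6 def {v} use {h,z}

Liveness:
  L0: in=∅ out={h,z}
  L1: in=∅ out=∅
  L2: in={h,z} out={h,z}
  L3: in={z} out={h,z}
  L4: in={z} out={h,z}
  L5: in=∅ out=∅
  L6: in={h,z} out=∅

Interference:
  h: {v,z}
  m: {z}
  v: {h,z}
  z: {h,m,v}

Registers:
  clique {h,v,z} ⇒ need ≥ 3
  3-colouring: R0={z}  R1={h,m}  R2={v}
  χ = 3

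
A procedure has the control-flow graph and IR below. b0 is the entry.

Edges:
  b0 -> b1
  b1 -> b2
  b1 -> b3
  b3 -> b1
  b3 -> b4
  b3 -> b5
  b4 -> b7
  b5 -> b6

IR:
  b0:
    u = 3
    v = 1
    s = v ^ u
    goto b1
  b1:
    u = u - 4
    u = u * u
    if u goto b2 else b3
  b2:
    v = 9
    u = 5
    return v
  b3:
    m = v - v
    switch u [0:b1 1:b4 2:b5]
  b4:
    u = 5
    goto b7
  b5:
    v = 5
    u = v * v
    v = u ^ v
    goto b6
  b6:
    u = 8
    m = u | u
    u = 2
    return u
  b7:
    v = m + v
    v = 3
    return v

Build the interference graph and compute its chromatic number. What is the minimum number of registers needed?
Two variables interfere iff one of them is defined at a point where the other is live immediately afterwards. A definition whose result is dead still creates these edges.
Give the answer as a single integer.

Answer: 3

Analysis:
Per-block:
  b0 def {s,u,v} use ∅
  b1 def {u} use {u}
  b2 def {u,v} use ∅
  b3 def {m} use {u,v}
  b4 def {u} use ∅
  b5 def {u,v} use ∅
  b6 def {m,u} use ∅
  b7 def {v} use {m,v}

Backward fixpoint:
  b0 li=∅ lo={u,v}
  b1 li={u,v} lo={u,v}
  b2 li=∅ lo=∅
  b3 li={u,v} lo={m,u,v}
  b4 li={m,v} lo={m,v}
  b5 li=∅ lo=∅
  b6 li=∅ lo=∅
  b7 li={m,v} lo=∅

Interference:
  m↔{u,v}
  s↔{u,v}
  u↔{m,s,v}
  v↔{m,s,u}

Colouring:
  lower bound: {m,u,v} mutually conflict ⇒ χ ≥ 3
  assign m→r2 s→r2 u→r0 v→r1 — no edge inside a register ⇒ χ ≤ 3
  χ = 3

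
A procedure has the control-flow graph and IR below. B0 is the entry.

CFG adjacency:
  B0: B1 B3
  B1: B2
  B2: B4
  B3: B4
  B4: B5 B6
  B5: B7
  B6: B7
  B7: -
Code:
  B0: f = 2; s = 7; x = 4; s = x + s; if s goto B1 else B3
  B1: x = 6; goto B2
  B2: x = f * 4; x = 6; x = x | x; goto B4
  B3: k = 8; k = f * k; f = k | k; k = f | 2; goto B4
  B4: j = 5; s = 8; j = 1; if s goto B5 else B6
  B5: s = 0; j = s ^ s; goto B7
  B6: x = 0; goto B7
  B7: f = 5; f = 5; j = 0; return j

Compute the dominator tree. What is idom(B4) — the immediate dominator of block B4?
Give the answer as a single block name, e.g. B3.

idom tree: B1←B0 B2←B1 B3←B0 B4←B0 B5←B4 B6←B4 B7←B4
Dom∩ at merges:
  B4: preds {B2,B3}: {B0,B1,B2} ∩ {B0,B3} = {B0}; idom=B0
  B7: preds {B5,B6}: {B0,B4,B5} ∩ {B0,B4,B6} = {B0,B4}; idom=B4

idom(B4) = B0

Answer: B0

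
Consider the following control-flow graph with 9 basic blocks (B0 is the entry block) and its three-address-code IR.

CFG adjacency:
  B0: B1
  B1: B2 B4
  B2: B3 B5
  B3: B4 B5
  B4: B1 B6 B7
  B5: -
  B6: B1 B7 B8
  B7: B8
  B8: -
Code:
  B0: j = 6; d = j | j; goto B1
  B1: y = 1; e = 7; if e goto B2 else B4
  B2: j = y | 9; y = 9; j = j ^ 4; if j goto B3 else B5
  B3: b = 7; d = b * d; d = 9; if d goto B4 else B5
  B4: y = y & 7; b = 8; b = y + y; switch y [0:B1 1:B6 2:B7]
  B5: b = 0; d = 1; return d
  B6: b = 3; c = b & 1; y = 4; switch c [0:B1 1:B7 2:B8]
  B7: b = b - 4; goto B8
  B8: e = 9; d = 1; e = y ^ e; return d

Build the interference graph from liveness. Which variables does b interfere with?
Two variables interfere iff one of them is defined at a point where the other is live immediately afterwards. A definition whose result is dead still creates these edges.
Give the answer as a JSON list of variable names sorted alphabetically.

Answer: ["c", "d", "y"]

Working:
Block summaries:
  B0 def {d,j} use ∅
  B1 def {e,y} use ∅
  B2 def {j,y} use {y}
  B3 def {b,d} use {d}
  B4 def {b,y} use {y}
  B5 def {b,d} use ∅
  B6 def {b,c,y} use ∅
  B7 def {b} use {b}
  B8 def {d,e} use {y}

Liveness:
  live B0: ∅→{d}
  live B1: {d}→{d,y}
  live B2: {d,y}→{d,y}
  live B3: {d,y}→{d,y}
  live B4: {d,y}→{b,d,y}
  live B5: ∅→∅
  live B6: {d}→{b,d,y}
  live B7: {b,y}→{y}
  live B8: {y}→∅

Interfere edges:
  b↔{c,d,y}
  c↔{b,d,y}
  d↔{b,c,e,j,y}
  e↔{d,y}
  j↔{d,y}
  y↔{b,c,d,e,j}

N(b) = ["c", "d", "y"]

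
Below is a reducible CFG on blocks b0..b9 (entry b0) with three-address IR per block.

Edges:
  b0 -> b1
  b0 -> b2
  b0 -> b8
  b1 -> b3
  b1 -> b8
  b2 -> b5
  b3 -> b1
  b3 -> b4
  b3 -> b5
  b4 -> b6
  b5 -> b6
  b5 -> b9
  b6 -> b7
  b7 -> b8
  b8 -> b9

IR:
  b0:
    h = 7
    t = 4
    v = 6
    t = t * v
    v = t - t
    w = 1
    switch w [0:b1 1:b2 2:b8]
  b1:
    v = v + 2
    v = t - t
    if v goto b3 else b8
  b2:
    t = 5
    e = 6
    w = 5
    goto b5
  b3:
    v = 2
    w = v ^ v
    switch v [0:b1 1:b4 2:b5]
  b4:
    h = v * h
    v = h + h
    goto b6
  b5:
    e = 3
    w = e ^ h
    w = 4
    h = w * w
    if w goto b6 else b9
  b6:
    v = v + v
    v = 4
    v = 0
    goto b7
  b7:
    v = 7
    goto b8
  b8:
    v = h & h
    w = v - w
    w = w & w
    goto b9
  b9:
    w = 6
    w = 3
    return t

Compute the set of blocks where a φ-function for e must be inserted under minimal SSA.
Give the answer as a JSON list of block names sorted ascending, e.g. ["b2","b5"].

Answer: ["b5", "b6", "b8", "b9"]

Working:
idom tree: b1←b0 b2←b0 b3←b1 b4←b3 b5←b0 b6←b0 b7←b6 b8←b0 b9←b0
Dom∩ at merges:
  b1: preds {b0,b3}: {b0} ∩ {b0,b1,b3} = {b0}; idom=b0
  b5: preds {b2,b3}: {b0,b2} ∩ {b0,b1,b3} = {b0}; idom=b0
  b6: preds {b4,b5}: {b0,b1,b3,b4} ∩ {b0,b5} = {b0}; idom=b0
  b8: preds {b0,b1,b7}: {b0} ∩ {b0,b1} ∩ {b0,b6,b7} = {b0}; idom=b0
  b9: preds {b5,b8}: {b0,b5} ∩ {b0,b8} = {b0}; idom=b0

Frontier:
  b1←b0: walk · to b0
  b1←b3: walk b3→b1 to b0
  b5←b2: walk b2 to b0
  b5←b3: walk b3→b1 to b0
  b6←b4: walk b4→b3→b1 to b0
  b6←b5: walk b5 to b0
  b8←b0: walk · to b0
  b8←b1: walk b1 to b0
  b8←b7: walk b7→b6 to b0
  b9←b5: walk b5 to b0
  b9←b8: walk b8 to b0
  b0: DF=∅
  b1: DF={b1,b5,b6,b8}
  b2: DF={b5}
  b3: DF={b1,b5,b6}
  b4: DF={b6}
  b5: DF={b6,b9}
  b6: DF={b8}
  b7: DF={b8}
  b8: DF={b9}
  b9: DF=∅

φ for e: defs {b2,b5}
  DF⁺ = {b5,b6,b8,b9}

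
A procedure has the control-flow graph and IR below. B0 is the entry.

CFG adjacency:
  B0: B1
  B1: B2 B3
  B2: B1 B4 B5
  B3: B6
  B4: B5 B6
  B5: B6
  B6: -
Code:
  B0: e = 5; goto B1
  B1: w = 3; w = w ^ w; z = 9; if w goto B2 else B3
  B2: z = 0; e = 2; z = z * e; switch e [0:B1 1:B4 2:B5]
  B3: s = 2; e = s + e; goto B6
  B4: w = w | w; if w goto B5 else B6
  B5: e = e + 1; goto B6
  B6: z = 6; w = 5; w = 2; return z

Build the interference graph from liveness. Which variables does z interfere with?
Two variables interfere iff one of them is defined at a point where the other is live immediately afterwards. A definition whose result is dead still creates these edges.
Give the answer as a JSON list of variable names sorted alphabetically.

Per-block:
  B0: def={e} ue=∅
  B1: def={w,z} ue=∅
  B2: def={e,z} ue=∅
  B3: def={e,s} ue={e}
  B4: def={w} ue={w}
  B5: def={e} ue={e}
  B6: def={w,z} ue=∅

Backward fixpoint:
  B0: in=∅ out={e}
  B1: in={e} out={e,w}
  B2: in={w} out={e,w}
  B3: in={e} out=∅
  B4: in={e,w} out={e}
  B5: in={e} out=∅
  B6: in=∅ out=∅

Conflict graph:
  e — {s,w,z}
  s — {e}
  w — {e,z}
  z — {e,w}

N(z) = ["e", "w"]

Answer: ["e", "w"]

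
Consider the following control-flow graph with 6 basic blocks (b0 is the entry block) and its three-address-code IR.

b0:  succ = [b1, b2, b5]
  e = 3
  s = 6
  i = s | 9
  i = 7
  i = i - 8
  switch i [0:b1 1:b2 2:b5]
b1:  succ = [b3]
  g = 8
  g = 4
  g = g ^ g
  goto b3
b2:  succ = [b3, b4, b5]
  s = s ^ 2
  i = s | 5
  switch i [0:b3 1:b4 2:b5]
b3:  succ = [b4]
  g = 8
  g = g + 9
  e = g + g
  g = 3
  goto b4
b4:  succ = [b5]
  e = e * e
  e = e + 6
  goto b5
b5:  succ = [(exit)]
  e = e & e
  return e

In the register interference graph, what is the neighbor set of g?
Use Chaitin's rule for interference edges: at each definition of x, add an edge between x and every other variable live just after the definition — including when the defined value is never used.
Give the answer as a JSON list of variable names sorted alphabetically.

Block summaries:
  b0: {e,i,s} / ∅
  b1: {g} / ∅
  b2: {i,s} / {s}
  b3: {e,g} / ∅
  b4: {e} / {e}
  b5: {e} / {e}

Liveness:
  b0: in=∅ out={e,s}
  b1: in=∅ out=∅
  b2: in={e,s} out={e}
  b3: in=∅ out={e}
  b4: in={e} out={e}
  b5: in={e} out=∅

Interference:
  e: {g,i,s}
  g: {e}
  i: {e,s}
  s: {e,i}

N(g) = ["e"]

Answer: ["e"]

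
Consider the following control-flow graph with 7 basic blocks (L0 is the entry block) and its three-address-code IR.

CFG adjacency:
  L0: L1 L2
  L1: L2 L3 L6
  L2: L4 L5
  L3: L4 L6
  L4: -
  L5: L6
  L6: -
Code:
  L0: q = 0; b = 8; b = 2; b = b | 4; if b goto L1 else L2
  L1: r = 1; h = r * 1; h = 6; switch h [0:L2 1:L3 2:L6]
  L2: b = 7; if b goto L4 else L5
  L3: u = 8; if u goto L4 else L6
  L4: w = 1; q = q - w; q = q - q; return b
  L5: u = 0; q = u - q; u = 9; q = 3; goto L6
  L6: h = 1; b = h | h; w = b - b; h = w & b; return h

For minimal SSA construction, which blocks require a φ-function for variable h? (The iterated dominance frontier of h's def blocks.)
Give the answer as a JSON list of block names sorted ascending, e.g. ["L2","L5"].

idom tree: L1←L0 L2←L0 L3←L1 L4←L0 L5←L2 L6←L0
Dom∩ at merges:
  L2: preds {L0,L1}: {L0} ∩ {L0,L1} = {L0}; idom=L0
  L4: preds {L2,L3}: {L0,L2} ∩ {L0,L1,L3} = {L0}; idom=L0
  L6: preds {L1,L3,L5}: {L0,L1} ∩ {L0,L1,L3} ∩ {L0,L2,L5} = {L0}; idom=L0

Frontier:
  join L2 pred L0: · stop@L0
  join L2 pred L1: L1 stop@L0
  join L4 pred L2: L2 stop@L0
  join L4 pred L3: L3→L1 stop@L0
  join L6 pred L1: L1 stop@L0
  join L6 pred L3: L3→L1 stop@L0
  join L6 pred L5: L5→L2 stop@L0
  L0 → ∅
  L1 → {L2,L4,L6}
  L2 → {L4,L6}
  L3 → {L4,L6}
  L4 → ∅
  L5 → {L6}
  L6 → ∅

φ for h: defs {L1,L6}
  DF⁺ = {L2,L4,L6}

Answer: ["L2", "L4", "L6"]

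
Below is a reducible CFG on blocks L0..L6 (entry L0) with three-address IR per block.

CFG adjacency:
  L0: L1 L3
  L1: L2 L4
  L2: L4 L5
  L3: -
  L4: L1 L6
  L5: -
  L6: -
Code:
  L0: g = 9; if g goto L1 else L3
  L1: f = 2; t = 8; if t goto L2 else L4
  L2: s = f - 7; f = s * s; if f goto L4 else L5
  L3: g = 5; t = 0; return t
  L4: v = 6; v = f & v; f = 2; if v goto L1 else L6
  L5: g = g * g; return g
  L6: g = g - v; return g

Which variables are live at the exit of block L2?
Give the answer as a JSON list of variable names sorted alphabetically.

Answer: ["f", "g"]

Derivation:
def/use:
  L0 def {g} use ∅
  L1 def {f,t} use ∅
  L2 def {f,s} use {f}
  L3 def {g,t} use ∅
  L4 def {f,v} use {f}
  L5 def {g} use {g}
  L6 def {g} use {g,v}

Live sets:
  live L0: ∅→{g}
  live L1: {g}→{f,g}
  live L2: {f,g}→{f,g}
  live L3: ∅→∅
  live L4: {f,g}→{g,v}
  live L5: {g}→∅
  live L6: {g,v}→∅

live-out(L2) = ["f", "g"]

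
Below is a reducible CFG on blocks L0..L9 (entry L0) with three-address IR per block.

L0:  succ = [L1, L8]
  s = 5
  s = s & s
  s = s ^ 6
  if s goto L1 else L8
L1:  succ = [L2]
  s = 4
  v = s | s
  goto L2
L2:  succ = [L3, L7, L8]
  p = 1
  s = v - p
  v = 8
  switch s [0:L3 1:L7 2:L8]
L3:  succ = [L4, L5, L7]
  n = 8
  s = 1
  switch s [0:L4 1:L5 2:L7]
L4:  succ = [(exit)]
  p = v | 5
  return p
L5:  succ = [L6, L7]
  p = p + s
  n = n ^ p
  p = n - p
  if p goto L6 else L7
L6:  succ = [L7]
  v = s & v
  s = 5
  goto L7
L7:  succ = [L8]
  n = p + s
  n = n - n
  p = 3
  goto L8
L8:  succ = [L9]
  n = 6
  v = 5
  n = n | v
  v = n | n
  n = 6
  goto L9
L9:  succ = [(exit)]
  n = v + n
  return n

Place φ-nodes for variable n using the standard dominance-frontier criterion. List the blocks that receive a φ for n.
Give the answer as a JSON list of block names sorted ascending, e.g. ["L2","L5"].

idom tree: L1←L0 L2←L1 L3←L2 L4←L3 L5←L3 L6←L5 L7←L2 L8←L0 L9←L8
Join-block Dom:
  L7: preds {L2,L3,L5,L6}: {L0,L1,L2} ∩ {L0,L1,L2,L3} ∩ {L0,L1,L2,L3,L5} ∩ {L0,L1,L2,L3,L5,L6} = {L0,L1,L2}; idom=L2
  L8: preds {L0,L2,L7}: {L0} ∩ {L0,L1,L2} ∩ {L0,L1,L2,L7} = {L0}; idom=L0

DF derivation:
  join L7 pred L2: · stop@L2
  join L7 pred L3: L3 stop@L2
  join L7 pred L5: L5→L3 stop@L2
  join L7 pred L6: L6→L5→L3 stop@L2
  join L8 pred L0: · stop@L0
  join L8 pred L2: L2→L1 stop@L0
  join L8 pred L7: L7→L2→L1 stop@L0
  L0: DF=∅
  L1: DF={L8}
  L2: DF={L8}
  L3: DF={L7}
  L4: DF=∅
  L5: DF={L7}
  L6: DF={L7}
  L7: DF={L8}
  L8: DF=∅
  L9: DF=∅

φ for n: defs {L3,L5,L7,L8,L9}
  DF⁺ = {L7,L8}

Answer: ["L7", "L8"]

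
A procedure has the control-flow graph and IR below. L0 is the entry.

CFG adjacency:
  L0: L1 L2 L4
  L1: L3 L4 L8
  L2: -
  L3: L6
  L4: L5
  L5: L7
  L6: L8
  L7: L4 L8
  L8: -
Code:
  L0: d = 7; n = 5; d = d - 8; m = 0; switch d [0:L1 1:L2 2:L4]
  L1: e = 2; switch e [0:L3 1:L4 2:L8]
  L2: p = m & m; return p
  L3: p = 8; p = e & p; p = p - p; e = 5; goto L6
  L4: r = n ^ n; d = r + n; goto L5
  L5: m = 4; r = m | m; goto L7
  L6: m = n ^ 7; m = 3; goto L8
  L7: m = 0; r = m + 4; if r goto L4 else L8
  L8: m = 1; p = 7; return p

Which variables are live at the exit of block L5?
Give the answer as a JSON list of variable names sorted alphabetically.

Answer: ["n"]

Derivation:
Per-block:
  L0: def={d,m,n} ue=∅
  L1: def={e} ue=∅
  L2: def={p} ue={m}
  L3: def={e,p} ue={e}
  L4: def={d,r} ue={n}
  L5: def={m,r} ue=∅
  L6: def={m} ue={n}
  L7: def={m,r} ue=∅
  L8: def={m,p} ue=∅

Liveness:
  L0: in=∅ out={m,n}
  L1: in={n} out={e,n}
  L2: in={m} out=∅
  L3: in={e,n} out={n}
  L4: in={n} out={n}
  L5: in={n} out={n}
  L6: in={n} out=∅
  L7: in={n} out={n}
  L8: in=∅ out=∅

live-out(L5) = ["n"]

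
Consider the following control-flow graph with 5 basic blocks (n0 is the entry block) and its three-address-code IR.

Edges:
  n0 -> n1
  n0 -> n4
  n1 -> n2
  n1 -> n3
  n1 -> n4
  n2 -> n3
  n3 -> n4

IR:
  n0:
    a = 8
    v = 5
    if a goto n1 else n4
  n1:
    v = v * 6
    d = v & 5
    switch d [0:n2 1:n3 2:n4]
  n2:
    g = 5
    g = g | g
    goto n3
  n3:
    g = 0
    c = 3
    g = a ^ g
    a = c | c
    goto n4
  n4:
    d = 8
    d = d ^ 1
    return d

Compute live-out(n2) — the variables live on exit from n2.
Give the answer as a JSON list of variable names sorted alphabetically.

def/use:
  n0: def={a,v} ue=∅
  n1: def={d,v} ue={v}
  n2: def={g} ue=∅
  n3: def={a,c,g} ue={a}
  n4: def={d} ue=∅

Backward fixpoint:
  n0: in=∅ out={a,v}
  n1: in={a,v} out={a}
  n2: in={a} out={a}
  n3: in={a} out=∅
  n4: in=∅ out=∅

live-out(n2) = ["a"]

Answer: ["a"]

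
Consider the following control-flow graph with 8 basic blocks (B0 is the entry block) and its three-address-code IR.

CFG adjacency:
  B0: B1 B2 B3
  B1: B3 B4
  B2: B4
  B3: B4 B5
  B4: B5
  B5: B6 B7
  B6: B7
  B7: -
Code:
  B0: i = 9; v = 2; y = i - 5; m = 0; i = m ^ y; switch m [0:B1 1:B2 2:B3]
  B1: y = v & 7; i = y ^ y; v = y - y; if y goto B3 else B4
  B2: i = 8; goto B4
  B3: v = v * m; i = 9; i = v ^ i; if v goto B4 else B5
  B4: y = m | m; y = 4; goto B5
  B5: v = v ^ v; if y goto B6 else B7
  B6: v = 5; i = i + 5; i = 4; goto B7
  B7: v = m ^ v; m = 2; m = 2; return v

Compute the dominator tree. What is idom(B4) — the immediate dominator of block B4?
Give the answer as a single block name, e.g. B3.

Answer: B0

Working:
idom tree: B1←B0 B2←B0 B3←B0 B4←B0 B5←B0 B6←B5 B7←B5
Dom at joins:
  B3: preds {B0,B1}: {B0} ∩ {B0,B1} = {B0}; idom=B0
  B4: preds {B1,B2,B3}: {B0,B1} ∩ {B0,B2} ∩ {B0,B3} = {B0}; idom=B0
  B5: preds {B3,B4}: {B0,B3} ∩ {B0,B4} = {B0}; idom=B0
  B7: preds {B5,B6}: {B0,B5} ∩ {B0,B5,B6} = {B0,B5}; idom=B5

idom(B4) = B0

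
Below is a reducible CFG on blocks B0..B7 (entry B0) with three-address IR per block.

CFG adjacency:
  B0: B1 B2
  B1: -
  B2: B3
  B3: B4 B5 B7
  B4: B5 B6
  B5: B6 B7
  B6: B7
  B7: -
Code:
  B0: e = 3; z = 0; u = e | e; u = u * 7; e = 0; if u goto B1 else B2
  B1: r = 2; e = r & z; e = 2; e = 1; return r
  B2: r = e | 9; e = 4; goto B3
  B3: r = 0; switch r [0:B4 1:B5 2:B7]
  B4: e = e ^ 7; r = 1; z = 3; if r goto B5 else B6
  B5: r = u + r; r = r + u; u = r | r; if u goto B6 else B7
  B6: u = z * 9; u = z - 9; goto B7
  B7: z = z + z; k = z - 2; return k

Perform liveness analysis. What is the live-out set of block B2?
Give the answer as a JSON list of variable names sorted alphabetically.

Answer: ["e", "u", "z"]

Derivation:
Block summaries:
  B0 def {e,u,z} use ∅
  B1 def {e,r} use {z}
  B2 def {e,r} use {e}
  B3 def {r} use ∅
  B4 def {e,r,z} use {e}
  B5 def {r,u} use {r,u}
  B6 def {u} use {z}
  B7 def {k,z} use {z}

Live sets:
  live B0: ∅→{e,u,z}
  live B1: {z}→∅
  live B2: {e,u,z}→{e,u,z}
  live B3: {e,u,z}→{e,r,u,z}
  live B4: {e,u}→{r,u,z}
  live B5: {r,u,z}→{z}
  live B6: {z}→{z}
  live B7: {z}→∅

live-out(B2) = ["e", "u", "z"]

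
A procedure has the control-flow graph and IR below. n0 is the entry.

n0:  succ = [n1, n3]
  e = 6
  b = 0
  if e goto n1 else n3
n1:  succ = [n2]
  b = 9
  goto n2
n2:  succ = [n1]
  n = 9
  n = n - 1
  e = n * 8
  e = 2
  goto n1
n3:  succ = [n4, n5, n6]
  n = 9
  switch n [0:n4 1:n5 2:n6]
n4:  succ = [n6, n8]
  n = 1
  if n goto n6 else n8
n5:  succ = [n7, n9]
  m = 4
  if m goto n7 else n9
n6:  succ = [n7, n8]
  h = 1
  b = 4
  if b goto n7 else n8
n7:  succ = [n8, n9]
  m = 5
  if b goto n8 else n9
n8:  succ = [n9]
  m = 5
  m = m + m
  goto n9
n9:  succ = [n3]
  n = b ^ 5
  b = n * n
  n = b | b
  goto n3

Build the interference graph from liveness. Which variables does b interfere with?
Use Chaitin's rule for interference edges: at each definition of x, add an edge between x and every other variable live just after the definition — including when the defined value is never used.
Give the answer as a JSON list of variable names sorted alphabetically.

Block summaries:
  n0: {b,e} / ∅
  n1: {b} / ∅
  n2: {e,n} / ∅
  n3: {n} / ∅
  n4: {n} / ∅
  n5: {m} / ∅
  n6: {b,h} / ∅
  n7: {m} / {b}
  n8: {m} / ∅
  n9: {b,n} / {b}

Backward fixpoint:
  live n0: ∅→{b}
  live n1: ∅→∅
  live n2: ∅→∅
  live n3: {b}→{b}
  live n4: {b}→{b}
  live n5: {b}→{b}
  live n6: ∅→{b}
  live n7: {b}→{b}
  live n8: {b}→{b}
  live n9: {b}→{b}

Conflict graph:
  b: {e,m,n}
  e: {b}
  h: ∅
  m: {b}
  n: {b}

N(b) = ["e", "m", "n"]

Answer: ["e", "m", "n"]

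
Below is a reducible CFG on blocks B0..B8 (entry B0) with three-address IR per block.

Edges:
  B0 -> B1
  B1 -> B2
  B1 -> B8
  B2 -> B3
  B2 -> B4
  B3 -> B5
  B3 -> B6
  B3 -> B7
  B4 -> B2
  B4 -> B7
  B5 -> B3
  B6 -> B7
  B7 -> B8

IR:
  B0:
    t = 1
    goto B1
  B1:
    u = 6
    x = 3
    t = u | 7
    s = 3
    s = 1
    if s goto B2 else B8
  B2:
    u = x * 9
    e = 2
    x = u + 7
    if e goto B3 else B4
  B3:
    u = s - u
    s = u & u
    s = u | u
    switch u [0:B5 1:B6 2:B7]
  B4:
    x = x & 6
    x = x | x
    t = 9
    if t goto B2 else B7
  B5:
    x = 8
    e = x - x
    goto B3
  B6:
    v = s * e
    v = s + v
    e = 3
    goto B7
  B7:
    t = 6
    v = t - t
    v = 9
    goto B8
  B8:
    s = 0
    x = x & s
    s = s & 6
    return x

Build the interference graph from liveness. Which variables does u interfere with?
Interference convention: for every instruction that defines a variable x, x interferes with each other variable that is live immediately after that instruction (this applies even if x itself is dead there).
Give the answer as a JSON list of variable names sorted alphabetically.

Block summaries:
  B0: def={t} ue=∅
  B1: def={s,t,u,x} ue=∅
  B2: def={e,u,x} ue={x}
  B3: def={s,u} ue={s,u}
  B4: def={t,x} ue={x}
  B5: def={e,x} ue=∅
  B6: def={e,v} ue={e,s}
  B7: def={t,v} ue=∅
  B8: def={s,x} ue={x}

Live sets:
  B0: in=∅ out=∅
  B1: in=∅ out={s,x}
  B2: in={s,x} out={e,s,u,x}
  B3: in={e,s,u,x} out={e,s,u,x}
  B4: in={s,x} out={s,x}
  B5: in={s,u} out={e,s,u,x}
  B6: in={e,s,x} out={x}
  B7: in={x} out={x}
  B8: in={x} out=∅

Conflict graph:
  e↔{s,u,x}
  s↔{e,t,u,v,x}
  t↔{s,x}
  u↔{e,s,x}
  v↔{s,x}
  x↔{e,s,t,u,v}

N(u) = ["e", "s", "x"]

Answer: ["e", "s", "x"]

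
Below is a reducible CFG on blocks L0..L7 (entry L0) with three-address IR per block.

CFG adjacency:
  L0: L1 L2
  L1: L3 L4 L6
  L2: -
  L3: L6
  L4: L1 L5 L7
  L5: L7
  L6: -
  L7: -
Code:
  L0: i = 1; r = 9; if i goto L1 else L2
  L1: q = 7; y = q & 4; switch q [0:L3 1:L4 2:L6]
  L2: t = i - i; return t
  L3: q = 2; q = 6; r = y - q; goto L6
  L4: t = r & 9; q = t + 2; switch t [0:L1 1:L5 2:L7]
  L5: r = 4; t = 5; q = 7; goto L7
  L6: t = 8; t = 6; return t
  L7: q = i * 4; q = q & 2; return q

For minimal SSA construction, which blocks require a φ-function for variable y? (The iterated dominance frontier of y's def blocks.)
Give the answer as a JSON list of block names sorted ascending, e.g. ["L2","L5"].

Answer: ["L1"]

Derivation:
idom tree: L1←L0 L2←L0 L3←L1 L4←L1 L5←L4 L6←L1 L7←L4
Dom at joins:
  L1: preds {L0,L4}: {L0} ∩ {L0,L1,L4} = {L0}; idom=L0
  L6: preds {L1,L3}: {L0,L1} ∩ {L0,L1,L3} = {L0,L1}; idom=L1
  L7: preds {L4,L5}: {L0,L1,L4} ∩ {L0,L1,L4,L5} = {L0,L1,L4}; idom=L4

DF derivation:
  join L1 pred L0: · stop@L0
  join L1 pred L4: L4→L1 stop@L0
  join L6 pred L1: · stop@L1
  join L6 pred L3: L3 stop@L1
  join L7 pred L4: · stop@L4
  join L7 pred L5: L5 stop@L4
  L0 → ∅
  L1 → {L1}
  L2 → ∅
  L3 → {L6}
  L4 → {L1}
  L5 → {L7}
  L6 → ∅
  L7 → ∅

φ for y: defs {L1}
  DF⁺ = {L1}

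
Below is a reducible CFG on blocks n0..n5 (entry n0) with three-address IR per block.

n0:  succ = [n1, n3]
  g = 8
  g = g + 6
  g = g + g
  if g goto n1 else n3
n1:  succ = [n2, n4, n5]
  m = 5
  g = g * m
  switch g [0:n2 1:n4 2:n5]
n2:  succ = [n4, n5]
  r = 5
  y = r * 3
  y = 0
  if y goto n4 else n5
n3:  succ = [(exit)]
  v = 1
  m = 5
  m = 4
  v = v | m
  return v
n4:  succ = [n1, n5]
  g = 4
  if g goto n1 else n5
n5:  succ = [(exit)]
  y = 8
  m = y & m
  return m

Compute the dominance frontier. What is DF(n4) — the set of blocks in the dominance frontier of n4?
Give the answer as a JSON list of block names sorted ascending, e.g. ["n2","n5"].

Answer: ["n1", "n5"]

Derivation:
idom tree: n1←n0 n2←n1 n3←n0 n4←n1 n5←n1
Join-block Dom:
  n1: preds {n0,n4}: {n0} ∩ {n0,n1,n4} = {n0}; idom=n0
  n4: preds {n1,n2}: {n0,n1} ∩ {n0,n1,n2} = {n0,n1}; idom=n1
  n5: preds {n1,n2,n4}: {n0,n1} ∩ {n0,n1,n2} ∩ {n0,n1,n4} = {n0,n1}; idom=n1

DF walk-up:
  n1←n0: walk · to n0
  n1←n4: walk n4→n1 to n0
  n4←n1: walk · to n1
  n4←n2: walk n2 to n1
  n5←n1: walk · to n1
  n5←n2: walk n2 to n1
  n5←n4: walk n4 to n1
  n0: DF=∅
  n1: DF={n1}
  n2: DF={n4,n5}
  n3: DF=∅
  n4: DF={n1,n5}
  n5: DF=∅

DF(n4) = ["n1", "n5"]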